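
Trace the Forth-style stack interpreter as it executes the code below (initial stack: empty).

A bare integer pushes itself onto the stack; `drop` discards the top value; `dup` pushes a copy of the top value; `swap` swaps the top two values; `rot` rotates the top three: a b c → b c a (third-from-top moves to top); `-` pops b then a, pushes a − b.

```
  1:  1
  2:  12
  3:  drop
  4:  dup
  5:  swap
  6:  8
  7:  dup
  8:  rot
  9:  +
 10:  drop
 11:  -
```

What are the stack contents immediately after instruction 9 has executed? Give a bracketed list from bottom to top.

1    → 1
12   → 1 12
drop → 1
dup  → 1 1
swap → 1 1
8    → 1 1 8
dup  → 1 1 8 8
rot  → 1 8 8 1
+    → 1 8 9

[1, 8, 9]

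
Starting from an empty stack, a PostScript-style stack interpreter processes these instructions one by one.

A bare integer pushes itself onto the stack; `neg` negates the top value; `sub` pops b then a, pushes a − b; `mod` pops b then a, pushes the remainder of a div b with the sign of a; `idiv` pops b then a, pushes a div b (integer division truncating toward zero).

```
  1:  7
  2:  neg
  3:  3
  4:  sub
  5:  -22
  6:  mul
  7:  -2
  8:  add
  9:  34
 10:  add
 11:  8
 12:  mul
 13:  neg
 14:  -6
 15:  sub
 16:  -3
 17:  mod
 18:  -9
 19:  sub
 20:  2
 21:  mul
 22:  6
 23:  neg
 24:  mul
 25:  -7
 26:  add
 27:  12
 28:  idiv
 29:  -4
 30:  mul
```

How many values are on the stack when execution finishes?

1

7     [7]
neg   [-7]
3     [-7, 3]
sub   [-10]
-22   [-10, -22]
mul   [220]
-2    [220, -2]
add   [218]
34    [218, 34]
add   [252]
8     [252, 8]
mul   [2016]
neg   [-2016]
-6    [-2016, -6]
sub   [-2010]
-3    [-2010, -3]
mod   [0]
-9    [0, -9]
sub   [9]
2     [9, 2]
mul   [18]
6     [18, 6]
neg   [18, -6]
mul   [-108]
-7    [-108, -7]
add   [-115]
12    [-115, 12]
idiv  [-9]
-4    [-9, -4]
mul   [36]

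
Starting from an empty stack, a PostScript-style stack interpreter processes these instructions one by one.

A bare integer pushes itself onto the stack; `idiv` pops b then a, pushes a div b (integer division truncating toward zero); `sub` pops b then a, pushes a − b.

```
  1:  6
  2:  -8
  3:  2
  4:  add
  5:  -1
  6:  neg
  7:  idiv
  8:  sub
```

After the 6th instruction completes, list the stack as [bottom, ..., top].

[6, -6, 1]

6   -> 6
-8  -> 6 -8
2   -> 6 -8 2
add -> 6 -6
-1  -> 6 -6 -1
neg -> 6 -6 1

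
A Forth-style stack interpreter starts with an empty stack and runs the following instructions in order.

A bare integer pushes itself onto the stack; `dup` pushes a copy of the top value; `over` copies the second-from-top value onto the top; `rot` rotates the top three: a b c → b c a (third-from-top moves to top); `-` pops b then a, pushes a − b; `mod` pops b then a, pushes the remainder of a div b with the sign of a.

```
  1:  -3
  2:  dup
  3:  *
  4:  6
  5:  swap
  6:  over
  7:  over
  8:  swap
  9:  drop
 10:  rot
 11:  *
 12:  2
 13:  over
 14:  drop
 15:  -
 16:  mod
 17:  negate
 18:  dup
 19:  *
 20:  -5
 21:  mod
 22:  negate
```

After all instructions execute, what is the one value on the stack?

-1

-3     → [-3]
dup    → [-3, -3]
*      → [9]
6      → [9, 6]
swap   → [6, 9]
over   → [6, 9, 6]
over   → [6, 9, 6, 9]
swap   → [6, 9, 9, 6]
drop   → [6, 9, 9]
rot    → [9, 9, 6]
*      → [9, 54]
2      → [9, 54, 2]
over   → [9, 54, 2, 54]
drop   → [9, 54, 2]
-      → [9, 52]
mod    → [9]
negate → [-9]
dup    → [-9, -9]
*      → [81]
-5     → [81, -5]
mod    → [1]
negate → [-1]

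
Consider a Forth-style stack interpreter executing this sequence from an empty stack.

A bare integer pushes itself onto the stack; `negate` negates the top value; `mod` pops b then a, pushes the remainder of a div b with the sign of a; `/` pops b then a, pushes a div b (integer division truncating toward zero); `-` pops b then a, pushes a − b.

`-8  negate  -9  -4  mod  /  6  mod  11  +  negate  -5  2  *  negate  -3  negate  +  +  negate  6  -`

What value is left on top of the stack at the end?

-8      -8
negate  8
-9      8 -9
-4      8 -9 -4
mod     8 -1
/       -8
6       -8 6
mod     -2
11      -2 11
+       9
negate  -9
-5      -9 -5
2       -9 -5 2
*       -9 -10
negate  -9 10
-3      -9 10 -3
negate  -9 10 3
+       -9 13
+       4
negate  -4
6       -4 6
-       -10

-10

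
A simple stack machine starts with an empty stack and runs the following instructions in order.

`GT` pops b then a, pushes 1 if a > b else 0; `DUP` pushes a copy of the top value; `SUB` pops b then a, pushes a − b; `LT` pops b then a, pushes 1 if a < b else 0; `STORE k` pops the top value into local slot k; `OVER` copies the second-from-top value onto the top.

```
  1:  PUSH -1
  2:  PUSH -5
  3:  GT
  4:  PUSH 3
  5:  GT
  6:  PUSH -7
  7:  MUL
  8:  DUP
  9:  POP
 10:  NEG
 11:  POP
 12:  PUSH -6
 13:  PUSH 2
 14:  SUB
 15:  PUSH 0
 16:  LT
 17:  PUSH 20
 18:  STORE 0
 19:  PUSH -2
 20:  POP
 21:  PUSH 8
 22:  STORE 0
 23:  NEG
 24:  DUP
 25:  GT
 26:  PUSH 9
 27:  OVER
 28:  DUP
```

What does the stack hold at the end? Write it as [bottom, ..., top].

[0, 9, 0, 0]

PUSH -1 : -1
PUSH -5 : -1 -5
GT      : 1
PUSH 3  : 1 3
GT      : 0
PUSH -7 : 0 -7
MUL     : 0
DUP     : 0 0
POP     : 0
NEG     : 0
POP     : (empty)
PUSH -6 : -6
PUSH 2  : -6 2
SUB     : -8
PUSH 0  : -8 0
LT      : 1
PUSH 20 : 1 20
STORE 0 : 1
PUSH -2 : 1 -2
POP     : 1
PUSH 8  : 1 8
STORE 0 : 1
NEG     : -1
DUP     : -1 -1
GT      : 0
PUSH 9  : 0 9
OVER    : 0 9 0
DUP     : 0 9 0 0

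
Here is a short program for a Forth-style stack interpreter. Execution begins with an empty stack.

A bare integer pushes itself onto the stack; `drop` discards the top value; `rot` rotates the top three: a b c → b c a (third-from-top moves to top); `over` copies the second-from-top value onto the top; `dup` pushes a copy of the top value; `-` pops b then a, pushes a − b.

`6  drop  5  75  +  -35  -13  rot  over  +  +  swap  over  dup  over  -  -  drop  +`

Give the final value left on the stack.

19

6     [6]
drop  []
5     [5]
75    [5, 75]
+     [80]
-35   [80, -35]
-13   [80, -35, -13]
rot   [-35, -13, 80]
over  [-35, -13, 80, -13]
+     [-35, -13, 67]
+     [-35, 54]
swap  [54, -35]
over  [54, -35, 54]
dup   [54, -35, 54, 54]
over  [54, -35, 54, 54, 54]
-     [54, -35, 54, 0]
-     [54, -35, 54]
drop  [54, -35]
+     [19]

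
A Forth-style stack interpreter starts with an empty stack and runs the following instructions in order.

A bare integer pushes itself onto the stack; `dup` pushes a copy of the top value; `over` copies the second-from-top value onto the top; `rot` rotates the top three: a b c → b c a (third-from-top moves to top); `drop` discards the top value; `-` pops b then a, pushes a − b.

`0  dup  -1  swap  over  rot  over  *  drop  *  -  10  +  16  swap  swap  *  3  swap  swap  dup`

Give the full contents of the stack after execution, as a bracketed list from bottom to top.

0     0
dup   0 0
-1    0 0 -1
swap  0 -1 0
over  0 -1 0 -1
rot   0 0 -1 -1
over  0 0 -1 -1 -1
*     0 0 -1 1
drop  0 0 -1
*     0 0
-     0
10    0 10
+     10
16    10 16
swap  16 10
swap  10 16
*     160
3     160 3
swap  3 160
swap  160 3
dup   160 3 3

[160, 3, 3]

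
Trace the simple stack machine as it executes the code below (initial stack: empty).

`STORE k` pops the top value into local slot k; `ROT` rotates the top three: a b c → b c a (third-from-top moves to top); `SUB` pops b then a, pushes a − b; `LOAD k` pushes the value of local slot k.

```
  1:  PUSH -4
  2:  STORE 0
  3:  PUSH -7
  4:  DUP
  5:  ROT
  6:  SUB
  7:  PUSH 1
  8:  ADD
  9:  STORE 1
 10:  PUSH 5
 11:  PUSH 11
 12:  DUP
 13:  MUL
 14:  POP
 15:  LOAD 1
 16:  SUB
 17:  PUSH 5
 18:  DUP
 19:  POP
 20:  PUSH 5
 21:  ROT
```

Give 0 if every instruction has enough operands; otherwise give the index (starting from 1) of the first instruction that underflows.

5

PUSH -4 : [-4]
STORE 0 : []
PUSH -7 : [-7]
DUP     : [-7, -7]
ROT  — needs 3 operands, stack has 2 → underflow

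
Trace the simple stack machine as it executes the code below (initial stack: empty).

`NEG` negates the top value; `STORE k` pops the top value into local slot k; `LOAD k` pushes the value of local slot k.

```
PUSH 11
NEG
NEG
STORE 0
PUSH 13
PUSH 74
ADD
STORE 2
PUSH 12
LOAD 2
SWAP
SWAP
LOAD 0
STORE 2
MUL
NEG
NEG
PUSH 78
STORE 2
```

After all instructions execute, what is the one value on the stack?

PUSH 11 : [11]
NEG     : [-11]
NEG     : [11]
STORE 0 : []
PUSH 13 : [13]
PUSH 74 : [13, 74]
ADD     : [87]
STORE 2 : []
PUSH 12 : [12]
LOAD 2  : [12, 87]
SWAP    : [87, 12]
SWAP    : [12, 87]
LOAD 0  : [12, 87, 11]
STORE 2 : [12, 87]
MUL     : [1044]
NEG     : [-1044]
NEG     : [1044]
PUSH 78 : [1044, 78]
STORE 2 : [1044]

1044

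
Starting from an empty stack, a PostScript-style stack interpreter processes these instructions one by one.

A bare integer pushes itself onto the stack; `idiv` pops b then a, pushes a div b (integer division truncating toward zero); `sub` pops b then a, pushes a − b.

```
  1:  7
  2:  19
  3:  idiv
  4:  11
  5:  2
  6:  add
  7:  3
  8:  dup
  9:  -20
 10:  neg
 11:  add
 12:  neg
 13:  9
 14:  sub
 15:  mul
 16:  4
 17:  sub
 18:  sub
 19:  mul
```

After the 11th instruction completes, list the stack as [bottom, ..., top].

[0, 13, 3, 23]

7    -> 7
19   -> 7 19
idiv -> 0
11   -> 0 11
2    -> 0 11 2
add  -> 0 13
3    -> 0 13 3
dup  -> 0 13 3 3
-20  -> 0 13 3 3 -20
neg  -> 0 13 3 3 20
add  -> 0 13 3 23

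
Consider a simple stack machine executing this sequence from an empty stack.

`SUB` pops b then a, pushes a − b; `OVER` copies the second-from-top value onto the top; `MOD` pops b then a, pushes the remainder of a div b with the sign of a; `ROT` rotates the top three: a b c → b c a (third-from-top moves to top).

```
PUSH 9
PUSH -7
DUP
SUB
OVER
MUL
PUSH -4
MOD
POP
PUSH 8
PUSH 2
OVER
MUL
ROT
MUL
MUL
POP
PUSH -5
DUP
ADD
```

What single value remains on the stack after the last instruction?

-10

PUSH 9  -> [9]
PUSH -7 -> [9, -7]
DUP     -> [9, -7, -7]
SUB     -> [9, 0]
OVER    -> [9, 0, 9]
MUL     -> [9, 0]
PUSH -4 -> [9, 0, -4]
MOD     -> [9, 0]
POP     -> [9]
PUSH 8  -> [9, 8]
PUSH 2  -> [9, 8, 2]
OVER    -> [9, 8, 2, 8]
MUL     -> [9, 8, 16]
ROT     -> [8, 16, 9]
MUL     -> [8, 144]
MUL     -> [1152]
POP     -> []
PUSH -5 -> [-5]
DUP     -> [-5, -5]
ADD     -> [-10]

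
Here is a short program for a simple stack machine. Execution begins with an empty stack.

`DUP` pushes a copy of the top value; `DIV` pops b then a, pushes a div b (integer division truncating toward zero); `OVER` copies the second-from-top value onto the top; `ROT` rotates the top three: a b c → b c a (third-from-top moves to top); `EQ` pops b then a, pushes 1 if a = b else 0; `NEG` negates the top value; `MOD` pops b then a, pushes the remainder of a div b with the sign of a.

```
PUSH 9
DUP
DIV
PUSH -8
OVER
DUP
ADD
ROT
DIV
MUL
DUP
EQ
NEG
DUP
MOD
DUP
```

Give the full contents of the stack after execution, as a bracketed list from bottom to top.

[0, 0]

PUSH 9  → [9]
DUP     → [9, 9]
DIV     → [1]
PUSH -8 → [1, -8]
OVER    → [1, -8, 1]
DUP     → [1, -8, 1, 1]
ADD     → [1, -8, 2]
ROT     → [-8, 2, 1]
DIV     → [-8, 2]
MUL     → [-16]
DUP     → [-16, -16]
EQ      → [1]
NEG     → [-1]
DUP     → [-1, -1]
MOD     → [0]
DUP     → [0, 0]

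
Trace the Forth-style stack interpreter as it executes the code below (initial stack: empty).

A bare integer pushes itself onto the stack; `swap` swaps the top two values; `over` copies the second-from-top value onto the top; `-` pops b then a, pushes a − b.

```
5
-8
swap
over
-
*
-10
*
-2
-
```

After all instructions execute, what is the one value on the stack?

5    -> 5
-8   -> 5 -8
swap -> -8 5
over -> -8 5 -8
-    -> -8 13
*    -> -104
-10  -> -104 -10
*    -> 1040
-2   -> 1040 -2
-    -> 1042

1042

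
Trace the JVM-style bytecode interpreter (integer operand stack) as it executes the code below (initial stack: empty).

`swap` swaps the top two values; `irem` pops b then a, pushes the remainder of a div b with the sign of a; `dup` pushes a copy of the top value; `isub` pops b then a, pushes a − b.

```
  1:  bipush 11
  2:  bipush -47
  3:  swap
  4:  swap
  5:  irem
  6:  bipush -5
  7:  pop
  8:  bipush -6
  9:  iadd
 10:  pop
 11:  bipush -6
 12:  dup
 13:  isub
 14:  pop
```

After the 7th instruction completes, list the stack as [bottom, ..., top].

bipush 11   11
bipush -47  11 -47
swap        -47 11
swap        11 -47
irem        11
bipush -5   11 -5
pop         11

[11]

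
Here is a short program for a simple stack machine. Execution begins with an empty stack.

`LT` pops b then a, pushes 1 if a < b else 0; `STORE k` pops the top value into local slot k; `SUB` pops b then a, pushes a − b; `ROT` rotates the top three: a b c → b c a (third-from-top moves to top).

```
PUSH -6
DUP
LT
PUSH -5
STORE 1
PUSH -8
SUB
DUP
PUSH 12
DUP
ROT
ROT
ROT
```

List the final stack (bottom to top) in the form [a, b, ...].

PUSH -6 → -6
DUP     → -6 -6
LT      → 0
PUSH -5 → 0 -5
STORE 1 → 0
PUSH -8 → 0 -8
SUB     → 8
DUP     → 8 8
PUSH 12 → 8 8 12
DUP     → 8 8 12 12
ROT     → 8 12 12 8
ROT     → 8 12 8 12
ROT     → 8 8 12 12

[8, 8, 12, 12]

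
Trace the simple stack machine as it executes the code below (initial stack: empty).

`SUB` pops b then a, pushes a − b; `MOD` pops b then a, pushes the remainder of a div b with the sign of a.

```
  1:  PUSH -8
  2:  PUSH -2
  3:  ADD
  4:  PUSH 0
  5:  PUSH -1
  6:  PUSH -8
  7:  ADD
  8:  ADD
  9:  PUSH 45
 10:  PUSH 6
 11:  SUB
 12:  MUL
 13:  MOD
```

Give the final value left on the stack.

PUSH -8 → [-8]
PUSH -2 → [-8, -2]
ADD     → [-10]
PUSH 0  → [-10, 0]
PUSH -1 → [-10, 0, -1]
PUSH -8 → [-10, 0, -1, -8]
ADD     → [-10, 0, -9]
ADD     → [-10, -9]
PUSH 45 → [-10, -9, 45]
PUSH 6  → [-10, -9, 45, 6]
SUB     → [-10, -9, 39]
MUL     → [-10, -351]
MOD     → [-10]

-10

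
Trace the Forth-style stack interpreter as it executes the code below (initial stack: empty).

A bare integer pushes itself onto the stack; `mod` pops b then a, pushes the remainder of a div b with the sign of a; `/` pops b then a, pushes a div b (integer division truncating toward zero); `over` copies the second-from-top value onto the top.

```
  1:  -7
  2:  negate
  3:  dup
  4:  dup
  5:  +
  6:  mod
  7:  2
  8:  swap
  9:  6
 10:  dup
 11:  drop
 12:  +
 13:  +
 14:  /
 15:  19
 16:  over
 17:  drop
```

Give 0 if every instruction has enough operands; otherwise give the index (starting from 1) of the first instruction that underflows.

-7      -7
negate  7
dup     7 7
dup     7 7 7
+       7 14
mod     7
2       7 2
swap    2 7
6       2 7 6
dup     2 7 6 6
drop    2 7 6
+       2 13
+       15
/  — needs 2 operands, stack has 1 → underflow

14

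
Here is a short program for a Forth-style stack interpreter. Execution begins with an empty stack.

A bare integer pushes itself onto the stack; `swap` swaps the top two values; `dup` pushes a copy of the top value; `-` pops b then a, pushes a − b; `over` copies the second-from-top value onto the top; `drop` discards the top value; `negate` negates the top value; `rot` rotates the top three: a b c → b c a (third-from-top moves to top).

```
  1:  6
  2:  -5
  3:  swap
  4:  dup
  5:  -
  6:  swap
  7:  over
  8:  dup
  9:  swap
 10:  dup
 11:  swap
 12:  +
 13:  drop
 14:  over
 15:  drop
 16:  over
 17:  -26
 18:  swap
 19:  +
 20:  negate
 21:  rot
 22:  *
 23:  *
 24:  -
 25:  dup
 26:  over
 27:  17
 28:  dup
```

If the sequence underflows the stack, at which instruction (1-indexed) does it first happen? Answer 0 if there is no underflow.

6      → [6]
-5     → [6, -5]
swap   → [-5, 6]
dup    → [-5, 6, 6]
-      → [-5, 0]
swap   → [0, -5]
over   → [0, -5, 0]
dup    → [0, -5, 0, 0]
swap   → [0, -5, 0, 0]
dup    → [0, -5, 0, 0, 0]
swap   → [0, -5, 0, 0, 0]
+      → [0, -5, 0, 0]
drop   → [0, -5, 0]
over   → [0, -5, 0, -5]
drop   → [0, -5, 0]
over   → [0, -5, 0, -5]
-26    → [0, -5, 0, -5, -26]
swap   → [0, -5, 0, -26, -5]
+      → [0, -5, 0, -31]
negate → [0, -5, 0, 31]
rot    → [0, 0, 31, -5]
*      → [0, 0, -155]
*      → [0, 0]
-      → [0]
dup    → [0, 0]
over   → [0, 0, 0]
17     → [0, 0, 0, 17]
dup    → [0, 0, 0, 17, 17]

0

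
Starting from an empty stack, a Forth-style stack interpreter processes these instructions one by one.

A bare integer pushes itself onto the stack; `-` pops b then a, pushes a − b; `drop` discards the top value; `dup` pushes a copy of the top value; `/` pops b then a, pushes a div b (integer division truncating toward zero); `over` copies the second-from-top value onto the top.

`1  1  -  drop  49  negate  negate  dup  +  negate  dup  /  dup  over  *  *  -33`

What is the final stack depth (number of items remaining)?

2

1      → [1]
1      → [1, 1]
-      → [0]
drop   → []
49     → [49]
negate → [-49]
negate → [49]
dup    → [49, 49]
+      → [98]
negate → [-98]
dup    → [-98, -98]
/      → [1]
dup    → [1, 1]
over   → [1, 1, 1]
*      → [1, 1]
*      → [1]
-33    → [1, -33]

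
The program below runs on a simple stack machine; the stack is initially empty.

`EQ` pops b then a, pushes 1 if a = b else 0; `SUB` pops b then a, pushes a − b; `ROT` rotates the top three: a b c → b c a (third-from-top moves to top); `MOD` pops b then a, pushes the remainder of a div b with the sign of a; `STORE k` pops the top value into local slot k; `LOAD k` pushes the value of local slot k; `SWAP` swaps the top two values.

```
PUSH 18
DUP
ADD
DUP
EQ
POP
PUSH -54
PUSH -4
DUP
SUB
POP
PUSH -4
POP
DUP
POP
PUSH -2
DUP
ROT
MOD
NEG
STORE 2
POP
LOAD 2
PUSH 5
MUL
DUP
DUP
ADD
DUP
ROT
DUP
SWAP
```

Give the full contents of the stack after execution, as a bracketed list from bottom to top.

[20, 20, 10, 10]

PUSH 18  : [18]
DUP      : [18, 18]
ADD      : [36]
DUP      : [36, 36]
EQ       : [1]
POP      : []
PUSH -54 : [-54]
PUSH -4  : [-54, -4]
DUP      : [-54, -4, -4]
SUB      : [-54, 0]
POP      : [-54]
PUSH -4  : [-54, -4]
POP      : [-54]
DUP      : [-54, -54]
POP      : [-54]
PUSH -2  : [-54, -2]
DUP      : [-54, -2, -2]
ROT      : [-2, -2, -54]
MOD      : [-2, -2]
NEG      : [-2, 2]
STORE 2  : [-2]
POP      : []
LOAD 2   : [2]
PUSH 5   : [2, 5]
MUL      : [10]
DUP      : [10, 10]
DUP      : [10, 10, 10]
ADD      : [10, 20]
DUP      : [10, 20, 20]
ROT      : [20, 20, 10]
DUP      : [20, 20, 10, 10]
SWAP     : [20, 20, 10, 10]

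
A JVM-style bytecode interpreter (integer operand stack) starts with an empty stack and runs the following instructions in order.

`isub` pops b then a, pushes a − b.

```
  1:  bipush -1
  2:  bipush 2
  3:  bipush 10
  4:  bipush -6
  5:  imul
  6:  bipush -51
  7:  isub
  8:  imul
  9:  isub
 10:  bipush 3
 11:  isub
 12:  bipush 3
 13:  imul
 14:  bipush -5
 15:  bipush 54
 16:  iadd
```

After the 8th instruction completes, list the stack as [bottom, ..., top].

bipush -1  -> [-1]
bipush 2   -> [-1, 2]
bipush 10  -> [-1, 2, 10]
bipush -6  -> [-1, 2, 10, -6]
imul       -> [-1, 2, -60]
bipush -51 -> [-1, 2, -60, -51]
isub       -> [-1, 2, -9]
imul       -> [-1, -18]

[-1, -18]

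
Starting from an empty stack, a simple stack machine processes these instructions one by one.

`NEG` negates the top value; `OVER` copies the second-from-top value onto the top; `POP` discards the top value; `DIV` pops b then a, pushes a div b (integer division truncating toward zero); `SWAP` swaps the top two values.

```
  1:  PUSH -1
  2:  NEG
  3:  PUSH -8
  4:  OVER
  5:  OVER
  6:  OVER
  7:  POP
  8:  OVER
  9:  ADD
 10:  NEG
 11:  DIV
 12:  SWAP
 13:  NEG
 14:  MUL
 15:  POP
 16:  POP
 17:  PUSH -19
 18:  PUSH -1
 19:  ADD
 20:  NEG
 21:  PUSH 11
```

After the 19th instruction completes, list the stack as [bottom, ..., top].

PUSH -1  → -1
NEG      → 1
PUSH -8  → 1 -8
OVER     → 1 -8 1
OVER     → 1 -8 1 -8
OVER     → 1 -8 1 -8 1
POP      → 1 -8 1 -8
OVER     → 1 -8 1 -8 1
ADD      → 1 -8 1 -7
NEG      → 1 -8 1 7
DIV      → 1 -8 0
SWAP     → 1 0 -8
NEG      → 1 0 8
MUL      → 1 0
POP      → 1
POP      → (empty)
PUSH -19 → -19
PUSH -1  → -19 -1
ADD      → -20

[-20]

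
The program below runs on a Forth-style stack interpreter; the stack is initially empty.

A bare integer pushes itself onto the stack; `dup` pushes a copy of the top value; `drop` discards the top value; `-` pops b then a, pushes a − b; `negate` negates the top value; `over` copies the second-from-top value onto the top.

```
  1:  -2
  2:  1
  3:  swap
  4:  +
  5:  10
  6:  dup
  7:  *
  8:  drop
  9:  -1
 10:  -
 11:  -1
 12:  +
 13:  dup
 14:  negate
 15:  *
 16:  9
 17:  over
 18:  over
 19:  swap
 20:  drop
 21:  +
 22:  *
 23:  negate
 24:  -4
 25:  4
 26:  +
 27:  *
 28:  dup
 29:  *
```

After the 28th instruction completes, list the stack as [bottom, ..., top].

-2     : -2
1      : -2 1
swap   : 1 -2
+      : -1
10     : -1 10
dup    : -1 10 10
*      : -1 100
drop   : -1
-1     : -1 -1
-      : 0
-1     : 0 -1
+      : -1
dup    : -1 -1
negate : -1 1
*      : -1
9      : -1 9
over   : -1 9 -1
over   : -1 9 -1 9
swap   : -1 9 9 -1
drop   : -1 9 9
+      : -1 18
*      : -18
negate : 18
-4     : 18 -4
4      : 18 -4 4
+      : 18 0
*      : 0
dup    : 0 0

[0, 0]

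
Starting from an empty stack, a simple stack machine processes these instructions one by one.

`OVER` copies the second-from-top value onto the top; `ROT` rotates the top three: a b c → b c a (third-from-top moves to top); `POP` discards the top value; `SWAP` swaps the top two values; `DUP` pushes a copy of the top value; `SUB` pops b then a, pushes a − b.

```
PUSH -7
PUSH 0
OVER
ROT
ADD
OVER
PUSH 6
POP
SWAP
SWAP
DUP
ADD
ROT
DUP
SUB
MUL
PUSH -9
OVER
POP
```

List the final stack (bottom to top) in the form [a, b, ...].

PUSH -7 : -7
PUSH 0  : -7 0
OVER    : -7 0 -7
ROT     : 0 -7 -7
ADD     : 0 -14
OVER    : 0 -14 0
PUSH 6  : 0 -14 0 6
POP     : 0 -14 0
SWAP    : 0 0 -14
SWAP    : 0 -14 0
DUP     : 0 -14 0 0
ADD     : 0 -14 0
ROT     : -14 0 0
DUP     : -14 0 0 0
SUB     : -14 0 0
MUL     : -14 0
PUSH -9 : -14 0 -9
OVER    : -14 0 -9 0
POP     : -14 0 -9

[-14, 0, -9]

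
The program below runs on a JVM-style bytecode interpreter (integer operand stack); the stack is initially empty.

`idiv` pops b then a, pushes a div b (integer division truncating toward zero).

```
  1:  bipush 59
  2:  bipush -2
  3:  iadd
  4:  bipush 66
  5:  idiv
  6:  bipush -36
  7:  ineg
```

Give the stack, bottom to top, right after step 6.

bipush 59  -> 59
bipush -2  -> 59 -2
iadd       -> 57
bipush 66  -> 57 66
idiv       -> 0
bipush -36 -> 0 -36

[0, -36]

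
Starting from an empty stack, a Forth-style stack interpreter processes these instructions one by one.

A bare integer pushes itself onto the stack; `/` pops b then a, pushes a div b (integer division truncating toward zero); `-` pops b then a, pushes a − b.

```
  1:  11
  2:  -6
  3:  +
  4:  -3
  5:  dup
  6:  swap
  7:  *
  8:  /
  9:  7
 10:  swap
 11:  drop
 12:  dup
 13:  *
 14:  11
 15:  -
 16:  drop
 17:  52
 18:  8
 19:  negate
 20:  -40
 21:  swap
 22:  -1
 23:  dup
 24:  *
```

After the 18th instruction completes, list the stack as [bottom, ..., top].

[52, 8]

11   : 11
-6   : 11 -6
+    : 5
-3   : 5 -3
dup  : 5 -3 -3
swap : 5 -3 -3
*    : 5 9
/    : 0
7    : 0 7
swap : 7 0
drop : 7
dup  : 7 7
*    : 49
11   : 49 11
-    : 38
drop : (empty)
52   : 52
8    : 52 8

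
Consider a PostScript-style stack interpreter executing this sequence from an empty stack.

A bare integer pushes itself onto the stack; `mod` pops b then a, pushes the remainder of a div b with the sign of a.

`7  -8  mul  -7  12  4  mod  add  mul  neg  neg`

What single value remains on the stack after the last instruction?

7    7
-8   7 -8
mul  -56
-7   -56 -7
12   -56 -7 12
4    -56 -7 12 4
mod  -56 -7 0
add  -56 -7
mul  392
neg  -392
neg  392

392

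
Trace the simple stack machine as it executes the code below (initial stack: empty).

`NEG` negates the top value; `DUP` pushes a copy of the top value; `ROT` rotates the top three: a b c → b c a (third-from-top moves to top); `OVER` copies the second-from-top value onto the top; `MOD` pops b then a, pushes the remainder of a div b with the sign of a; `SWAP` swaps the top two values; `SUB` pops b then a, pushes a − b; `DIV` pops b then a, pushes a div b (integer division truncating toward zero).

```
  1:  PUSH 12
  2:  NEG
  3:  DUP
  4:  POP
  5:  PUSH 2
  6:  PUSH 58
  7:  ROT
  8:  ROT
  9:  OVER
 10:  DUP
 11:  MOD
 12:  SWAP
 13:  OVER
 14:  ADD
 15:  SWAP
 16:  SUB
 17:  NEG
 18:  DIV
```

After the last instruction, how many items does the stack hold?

2

PUSH 12 -> [12]
NEG     -> [-12]
DUP     -> [-12, -12]
POP     -> [-12]
PUSH 2  -> [-12, 2]
PUSH 58 -> [-12, 2, 58]
ROT     -> [2, 58, -12]
ROT     -> [58, -12, 2]
OVER    -> [58, -12, 2, -12]
DUP     -> [58, -12, 2, -12, -12]
MOD     -> [58, -12, 2, 0]
SWAP    -> [58, -12, 0, 2]
OVER    -> [58, -12, 0, 2, 0]
ADD     -> [58, -12, 0, 2]
SWAP    -> [58, -12, 2, 0]
SUB     -> [58, -12, 2]
NEG     -> [58, -12, -2]
DIV     -> [58, 6]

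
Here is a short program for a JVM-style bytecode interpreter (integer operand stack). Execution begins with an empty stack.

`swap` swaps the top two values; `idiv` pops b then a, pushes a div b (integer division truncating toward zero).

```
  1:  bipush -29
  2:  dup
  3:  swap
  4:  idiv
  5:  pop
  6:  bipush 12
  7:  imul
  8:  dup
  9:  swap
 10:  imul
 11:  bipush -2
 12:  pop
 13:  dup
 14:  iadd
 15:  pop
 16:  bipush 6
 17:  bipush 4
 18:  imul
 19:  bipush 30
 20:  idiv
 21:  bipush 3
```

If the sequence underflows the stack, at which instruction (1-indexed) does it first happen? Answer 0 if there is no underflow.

bipush -29 → [-29]
dup        → [-29, -29]
swap       → [-29, -29]
idiv       → [1]
pop        → []
bipush 12  → [12]
imul  — needs 2 operands, stack has 1 → underflow

7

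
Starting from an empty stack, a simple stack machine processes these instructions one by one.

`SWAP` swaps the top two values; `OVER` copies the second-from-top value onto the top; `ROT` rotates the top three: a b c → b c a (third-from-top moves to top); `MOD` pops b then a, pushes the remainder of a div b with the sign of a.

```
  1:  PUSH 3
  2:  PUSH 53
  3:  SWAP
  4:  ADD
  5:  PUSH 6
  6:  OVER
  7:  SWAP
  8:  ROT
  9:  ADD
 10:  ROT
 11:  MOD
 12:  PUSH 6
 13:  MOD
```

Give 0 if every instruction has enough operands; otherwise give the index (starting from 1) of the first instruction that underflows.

10

PUSH 3  → [3]
PUSH 53 → [3, 53]
SWAP    → [53, 3]
ADD     → [56]
PUSH 6  → [56, 6]
OVER    → [56, 6, 56]
SWAP    → [56, 56, 6]
ROT     → [56, 6, 56]
ADD     → [56, 62]
ROT  — needs 3 operands, stack has 2 → underflow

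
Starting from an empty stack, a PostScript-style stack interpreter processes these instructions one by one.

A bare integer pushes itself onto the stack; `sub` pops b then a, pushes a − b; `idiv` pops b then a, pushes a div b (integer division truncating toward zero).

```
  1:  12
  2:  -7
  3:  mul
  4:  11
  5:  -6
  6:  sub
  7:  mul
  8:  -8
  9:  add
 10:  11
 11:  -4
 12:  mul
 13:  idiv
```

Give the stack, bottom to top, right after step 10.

12   [12]
-7   [12, -7]
mul  [-84]
11   [-84, 11]
-6   [-84, 11, -6]
sub  [-84, 17]
mul  [-1428]
-8   [-1428, -8]
add  [-1436]
11   [-1436, 11]

[-1436, 11]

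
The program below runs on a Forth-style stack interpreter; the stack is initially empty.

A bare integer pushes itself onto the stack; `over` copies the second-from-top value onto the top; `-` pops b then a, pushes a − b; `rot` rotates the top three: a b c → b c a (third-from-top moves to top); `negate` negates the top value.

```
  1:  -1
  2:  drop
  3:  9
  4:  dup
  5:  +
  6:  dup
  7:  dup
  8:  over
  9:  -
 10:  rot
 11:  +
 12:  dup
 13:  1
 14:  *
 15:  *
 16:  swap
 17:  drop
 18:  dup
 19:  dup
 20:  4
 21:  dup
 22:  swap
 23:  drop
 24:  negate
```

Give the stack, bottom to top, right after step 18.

-1   -> -1
drop -> (empty)
9    -> 9
dup  -> 9 9
+    -> 18
dup  -> 18 18
dup  -> 18 18 18
over -> 18 18 18 18
-    -> 18 18 0
rot  -> 18 0 18
+    -> 18 18
dup  -> 18 18 18
1    -> 18 18 18 1
*    -> 18 18 18
*    -> 18 324
swap -> 324 18
drop -> 324
dup  -> 324 324

[324, 324]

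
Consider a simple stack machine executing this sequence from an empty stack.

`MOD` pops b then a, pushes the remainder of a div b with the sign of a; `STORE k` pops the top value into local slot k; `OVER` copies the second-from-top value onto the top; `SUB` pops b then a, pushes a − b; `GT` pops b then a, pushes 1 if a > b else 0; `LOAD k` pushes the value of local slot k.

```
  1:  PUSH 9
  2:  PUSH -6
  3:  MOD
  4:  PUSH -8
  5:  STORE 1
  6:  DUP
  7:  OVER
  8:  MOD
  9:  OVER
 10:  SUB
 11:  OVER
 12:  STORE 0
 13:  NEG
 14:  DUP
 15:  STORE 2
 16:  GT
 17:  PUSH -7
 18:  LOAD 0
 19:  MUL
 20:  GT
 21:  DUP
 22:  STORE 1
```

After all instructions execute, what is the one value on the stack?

PUSH 9  : [9]
PUSH -6 : [9, -6]
MOD     : [3]
PUSH -8 : [3, -8]
STORE 1 : [3]
DUP     : [3, 3]
OVER    : [3, 3, 3]
MOD     : [3, 0]
OVER    : [3, 0, 3]
SUB     : [3, -3]
OVER    : [3, -3, 3]
STORE 0 : [3, -3]
NEG     : [3, 3]
DUP     : [3, 3, 3]
STORE 2 : [3, 3]
GT      : [0]
PUSH -7 : [0, -7]
LOAD 0  : [0, -7, 3]
MUL     : [0, -21]
GT      : [1]
DUP     : [1, 1]
STORE 1 : [1]

1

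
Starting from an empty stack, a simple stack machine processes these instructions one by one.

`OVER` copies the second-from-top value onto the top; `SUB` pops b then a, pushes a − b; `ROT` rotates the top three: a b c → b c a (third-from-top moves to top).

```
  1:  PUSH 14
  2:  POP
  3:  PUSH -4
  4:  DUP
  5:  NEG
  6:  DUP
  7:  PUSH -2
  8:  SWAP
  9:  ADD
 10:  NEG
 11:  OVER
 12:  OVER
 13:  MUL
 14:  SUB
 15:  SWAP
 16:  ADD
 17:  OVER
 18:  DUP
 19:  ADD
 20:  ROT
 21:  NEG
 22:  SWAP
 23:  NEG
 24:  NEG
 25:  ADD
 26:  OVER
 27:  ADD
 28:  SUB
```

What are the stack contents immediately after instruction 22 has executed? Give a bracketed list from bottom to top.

[10, 4, -8]

PUSH 14 -> [14]
POP     -> []
PUSH -4 -> [-4]
DUP     -> [-4, -4]
NEG     -> [-4, 4]
DUP     -> [-4, 4, 4]
PUSH -2 -> [-4, 4, 4, -2]
SWAP    -> [-4, 4, -2, 4]
ADD     -> [-4, 4, 2]
NEG     -> [-4, 4, -2]
OVER    -> [-4, 4, -2, 4]
OVER    -> [-4, 4, -2, 4, -2]
MUL     -> [-4, 4, -2, -8]
SUB     -> [-4, 4, 6]
SWAP    -> [-4, 6, 4]
ADD     -> [-4, 10]
OVER    -> [-4, 10, -4]
DUP     -> [-4, 10, -4, -4]
ADD     -> [-4, 10, -8]
ROT     -> [10, -8, -4]
NEG     -> [10, -8, 4]
SWAP    -> [10, 4, -8]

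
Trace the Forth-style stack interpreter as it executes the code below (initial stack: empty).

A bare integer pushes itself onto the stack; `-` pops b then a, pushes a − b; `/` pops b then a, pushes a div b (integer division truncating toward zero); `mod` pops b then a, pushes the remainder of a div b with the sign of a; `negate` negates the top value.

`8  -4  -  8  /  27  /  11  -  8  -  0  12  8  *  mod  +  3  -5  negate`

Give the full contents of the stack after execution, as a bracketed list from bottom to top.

8       [8]
-4      [8, -4]
-       [12]
8       [12, 8]
/       [1]
27      [1, 27]
/       [0]
11      [0, 11]
-       [-11]
8       [-11, 8]
-       [-19]
0       [-19, 0]
12      [-19, 0, 12]
8       [-19, 0, 12, 8]
*       [-19, 0, 96]
mod     [-19, 0]
+       [-19]
3       [-19, 3]
-5      [-19, 3, -5]
negate  [-19, 3, 5]

[-19, 3, 5]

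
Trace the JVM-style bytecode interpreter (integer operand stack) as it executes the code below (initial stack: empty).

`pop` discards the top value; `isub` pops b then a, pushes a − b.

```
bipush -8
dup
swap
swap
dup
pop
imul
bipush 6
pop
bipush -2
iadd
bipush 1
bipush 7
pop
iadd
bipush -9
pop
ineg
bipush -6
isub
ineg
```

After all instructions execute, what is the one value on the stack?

57

bipush -8 -> [-8]
dup       -> [-8, -8]
swap      -> [-8, -8]
swap      -> [-8, -8]
dup       -> [-8, -8, -8]
pop       -> [-8, -8]
imul      -> [64]
bipush 6  -> [64, 6]
pop       -> [64]
bipush -2 -> [64, -2]
iadd      -> [62]
bipush 1  -> [62, 1]
bipush 7  -> [62, 1, 7]
pop       -> [62, 1]
iadd      -> [63]
bipush -9 -> [63, -9]
pop       -> [63]
ineg      -> [-63]
bipush -6 -> [-63, -6]
isub      -> [-57]
ineg      -> [57]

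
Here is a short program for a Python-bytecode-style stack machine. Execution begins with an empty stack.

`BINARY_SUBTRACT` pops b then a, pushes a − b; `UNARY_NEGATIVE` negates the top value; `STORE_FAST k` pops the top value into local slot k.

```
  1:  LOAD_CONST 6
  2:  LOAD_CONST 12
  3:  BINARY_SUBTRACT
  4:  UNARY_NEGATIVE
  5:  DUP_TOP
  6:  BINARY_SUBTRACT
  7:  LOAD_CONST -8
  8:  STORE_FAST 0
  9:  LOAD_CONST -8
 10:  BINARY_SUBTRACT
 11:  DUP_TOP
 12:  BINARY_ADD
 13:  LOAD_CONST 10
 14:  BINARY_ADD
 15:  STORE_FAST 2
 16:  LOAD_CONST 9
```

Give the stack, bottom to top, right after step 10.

LOAD_CONST 6    : [6]
LOAD_CONST 12   : [6, 12]
BINARY_SUBTRACT : [-6]
UNARY_NEGATIVE  : [6]
DUP_TOP         : [6, 6]
BINARY_SUBTRACT : [0]
LOAD_CONST -8   : [0, -8]
STORE_FAST 0    : [0]
LOAD_CONST -8   : [0, -8]
BINARY_SUBTRACT : [8]

[8]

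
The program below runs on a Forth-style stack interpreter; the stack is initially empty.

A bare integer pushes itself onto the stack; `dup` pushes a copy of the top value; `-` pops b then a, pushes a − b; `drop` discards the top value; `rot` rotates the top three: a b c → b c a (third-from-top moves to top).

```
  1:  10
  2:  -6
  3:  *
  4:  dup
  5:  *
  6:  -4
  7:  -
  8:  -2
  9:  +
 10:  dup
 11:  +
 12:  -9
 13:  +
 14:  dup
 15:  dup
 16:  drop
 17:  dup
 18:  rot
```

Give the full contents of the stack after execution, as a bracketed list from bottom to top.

[7195, 7195, 7195]

10   -> 10
-6   -> 10 -6
*    -> -60
dup  -> -60 -60
*    -> 3600
-4   -> 3600 -4
-    -> 3604
-2   -> 3604 -2
+    -> 3602
dup  -> 3602 3602
+    -> 7204
-9   -> 7204 -9
+    -> 7195
dup  -> 7195 7195
dup  -> 7195 7195 7195
drop -> 7195 7195
dup  -> 7195 7195 7195
rot  -> 7195 7195 7195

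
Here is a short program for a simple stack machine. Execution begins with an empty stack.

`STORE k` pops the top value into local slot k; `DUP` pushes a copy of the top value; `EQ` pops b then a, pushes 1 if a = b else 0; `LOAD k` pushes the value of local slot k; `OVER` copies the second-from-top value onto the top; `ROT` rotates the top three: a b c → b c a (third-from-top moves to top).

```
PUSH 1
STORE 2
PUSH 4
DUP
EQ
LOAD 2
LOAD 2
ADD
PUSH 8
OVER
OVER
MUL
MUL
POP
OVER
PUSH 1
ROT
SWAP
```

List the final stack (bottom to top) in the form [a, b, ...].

PUSH 1  -> 1
STORE 2 -> (empty)
PUSH 4  -> 4
DUP     -> 4 4
EQ      -> 1
LOAD 2  -> 1 1
LOAD 2  -> 1 1 1
ADD     -> 1 2
PUSH 8  -> 1 2 8
OVER    -> 1 2 8 2
OVER    -> 1 2 8 2 8
MUL     -> 1 2 8 16
MUL     -> 1 2 128
POP     -> 1 2
OVER    -> 1 2 1
PUSH 1  -> 1 2 1 1
ROT     -> 1 1 1 2
SWAP    -> 1 1 2 1

[1, 1, 2, 1]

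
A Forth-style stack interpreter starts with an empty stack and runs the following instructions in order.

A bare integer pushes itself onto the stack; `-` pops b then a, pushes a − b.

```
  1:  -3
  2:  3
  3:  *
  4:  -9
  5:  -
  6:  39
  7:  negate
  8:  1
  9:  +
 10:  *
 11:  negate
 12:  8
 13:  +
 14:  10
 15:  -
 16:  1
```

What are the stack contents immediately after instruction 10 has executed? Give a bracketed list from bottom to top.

-3     : [-3]
3      : [-3, 3]
*      : [-9]
-9     : [-9, -9]
-      : [0]
39     : [0, 39]
negate : [0, -39]
1      : [0, -39, 1]
+      : [0, -38]
*      : [0]

[0]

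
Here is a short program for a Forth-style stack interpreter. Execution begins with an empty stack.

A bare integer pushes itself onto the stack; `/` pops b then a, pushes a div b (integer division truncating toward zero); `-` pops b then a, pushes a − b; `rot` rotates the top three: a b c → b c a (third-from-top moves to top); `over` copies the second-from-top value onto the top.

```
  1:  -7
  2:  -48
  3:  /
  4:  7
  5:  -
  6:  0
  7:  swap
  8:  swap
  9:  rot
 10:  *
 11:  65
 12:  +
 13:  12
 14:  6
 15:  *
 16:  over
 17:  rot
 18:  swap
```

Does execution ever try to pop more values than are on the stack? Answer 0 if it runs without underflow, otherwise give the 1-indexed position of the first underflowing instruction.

9

-7   -> [-7]
-48  -> [-7, -48]
/    -> [0]
7    -> [0, 7]
-    -> [-7]
0    -> [-7, 0]
swap -> [0, -7]
swap -> [-7, 0]
rot  — needs 3 operands, stack has 2 → underflow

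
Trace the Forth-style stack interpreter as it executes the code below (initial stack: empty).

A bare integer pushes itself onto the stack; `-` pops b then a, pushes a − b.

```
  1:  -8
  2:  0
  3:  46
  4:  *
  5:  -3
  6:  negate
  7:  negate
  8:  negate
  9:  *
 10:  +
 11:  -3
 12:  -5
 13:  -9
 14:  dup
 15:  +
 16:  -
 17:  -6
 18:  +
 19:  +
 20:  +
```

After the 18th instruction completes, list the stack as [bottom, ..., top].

-8     : -8
0      : -8 0
46     : -8 0 46
*      : -8 0
-3     : -8 0 -3
negate : -8 0 3
negate : -8 0 -3
negate : -8 0 3
*      : -8 0
+      : -8
-3     : -8 -3
-5     : -8 -3 -5
-9     : -8 -3 -5 -9
dup    : -8 -3 -5 -9 -9
+      : -8 -3 -5 -18
-      : -8 -3 13
-6     : -8 -3 13 -6
+      : -8 -3 7

[-8, -3, 7]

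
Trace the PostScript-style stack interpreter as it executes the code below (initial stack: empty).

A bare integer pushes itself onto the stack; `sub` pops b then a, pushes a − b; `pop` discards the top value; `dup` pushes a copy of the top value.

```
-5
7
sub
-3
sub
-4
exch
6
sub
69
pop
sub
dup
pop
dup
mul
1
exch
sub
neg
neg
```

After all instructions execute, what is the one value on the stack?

-5   : [-5]
7    : [-5, 7]
sub  : [-12]
-3   : [-12, -3]
sub  : [-9]
-4   : [-9, -4]
exch : [-4, -9]
6    : [-4, -9, 6]
sub  : [-4, -15]
69   : [-4, -15, 69]
pop  : [-4, -15]
sub  : [11]
dup  : [11, 11]
pop  : [11]
dup  : [11, 11]
mul  : [121]
1    : [121, 1]
exch : [1, 121]
sub  : [-120]
neg  : [120]
neg  : [-120]

-120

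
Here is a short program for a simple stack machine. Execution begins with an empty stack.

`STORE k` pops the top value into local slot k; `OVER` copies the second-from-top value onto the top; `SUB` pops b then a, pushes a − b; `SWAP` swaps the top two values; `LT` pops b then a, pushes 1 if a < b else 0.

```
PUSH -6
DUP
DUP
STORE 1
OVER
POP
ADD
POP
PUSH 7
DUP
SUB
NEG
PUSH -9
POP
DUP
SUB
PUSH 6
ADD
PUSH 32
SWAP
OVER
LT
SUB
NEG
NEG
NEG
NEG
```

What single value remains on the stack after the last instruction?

PUSH -6 -> [-6]
DUP     -> [-6, -6]
DUP     -> [-6, -6, -6]
STORE 1 -> [-6, -6]
OVER    -> [-6, -6, -6]
POP     -> [-6, -6]
ADD     -> [-12]
POP     -> []
PUSH 7  -> [7]
DUP     -> [7, 7]
SUB     -> [0]
NEG     -> [0]
PUSH -9 -> [0, -9]
POP     -> [0]
DUP     -> [0, 0]
SUB     -> [0]
PUSH 6  -> [0, 6]
ADD     -> [6]
PUSH 32 -> [6, 32]
SWAP    -> [32, 6]
OVER    -> [32, 6, 32]
LT      -> [32, 1]
SUB     -> [31]
NEG     -> [-31]
NEG     -> [31]
NEG     -> [-31]
NEG     -> [31]

31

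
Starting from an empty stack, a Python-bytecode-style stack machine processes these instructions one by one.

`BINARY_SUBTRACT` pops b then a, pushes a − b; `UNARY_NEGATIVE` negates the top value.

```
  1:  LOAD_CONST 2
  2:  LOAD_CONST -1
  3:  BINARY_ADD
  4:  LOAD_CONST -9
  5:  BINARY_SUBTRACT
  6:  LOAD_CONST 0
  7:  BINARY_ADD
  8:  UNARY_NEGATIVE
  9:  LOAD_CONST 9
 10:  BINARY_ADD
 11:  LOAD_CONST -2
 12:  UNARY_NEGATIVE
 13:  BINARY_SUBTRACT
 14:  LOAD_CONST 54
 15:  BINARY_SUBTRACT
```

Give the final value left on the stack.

LOAD_CONST 2    → 2
LOAD_CONST -1   → 2 -1
BINARY_ADD      → 1
LOAD_CONST -9   → 1 -9
BINARY_SUBTRACT → 10
LOAD_CONST 0    → 10 0
BINARY_ADD      → 10
UNARY_NEGATIVE  → -10
LOAD_CONST 9    → -10 9
BINARY_ADD      → -1
LOAD_CONST -2   → -1 -2
UNARY_NEGATIVE  → -1 2
BINARY_SUBTRACT → -3
LOAD_CONST 54   → -3 54
BINARY_SUBTRACT → -57

-57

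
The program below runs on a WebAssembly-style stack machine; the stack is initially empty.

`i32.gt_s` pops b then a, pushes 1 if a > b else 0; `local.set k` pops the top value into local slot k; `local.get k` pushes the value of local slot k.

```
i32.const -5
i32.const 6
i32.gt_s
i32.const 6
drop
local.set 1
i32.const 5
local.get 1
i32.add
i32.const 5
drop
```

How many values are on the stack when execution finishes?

1

i32.const -5 -> [-5]
i32.const 6  -> [-5, 6]
i32.gt_s     -> [0]
i32.const 6  -> [0, 6]
drop         -> [0]
local.set 1  -> []
i32.const 5  -> [5]
local.get 1  -> [5, 0]
i32.add      -> [5]
i32.const 5  -> [5, 5]
drop         -> [5]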